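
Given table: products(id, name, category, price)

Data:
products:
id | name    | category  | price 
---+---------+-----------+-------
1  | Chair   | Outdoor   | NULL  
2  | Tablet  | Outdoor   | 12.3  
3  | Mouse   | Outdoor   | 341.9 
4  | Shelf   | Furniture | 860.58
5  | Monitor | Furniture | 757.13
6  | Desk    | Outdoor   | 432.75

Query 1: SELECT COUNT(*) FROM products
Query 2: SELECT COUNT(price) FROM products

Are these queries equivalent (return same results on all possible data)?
No, not equivalent

Query 1 returns: [(6,)]
Query 2 returns: [(5,)]

Reason: COUNT(*) includes NULLs, COUNT(column) excludes them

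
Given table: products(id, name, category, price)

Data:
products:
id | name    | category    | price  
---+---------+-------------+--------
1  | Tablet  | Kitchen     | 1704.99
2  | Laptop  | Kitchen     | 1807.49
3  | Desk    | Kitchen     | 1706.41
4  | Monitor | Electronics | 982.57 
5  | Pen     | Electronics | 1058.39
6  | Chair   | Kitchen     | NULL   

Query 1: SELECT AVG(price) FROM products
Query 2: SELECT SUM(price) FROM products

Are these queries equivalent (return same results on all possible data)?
No, not equivalent

Query 1 returns: [(1451.97,)]
Query 2 returns: [(7259.85,)]

Reason: AVG vs SUM give different aggregate values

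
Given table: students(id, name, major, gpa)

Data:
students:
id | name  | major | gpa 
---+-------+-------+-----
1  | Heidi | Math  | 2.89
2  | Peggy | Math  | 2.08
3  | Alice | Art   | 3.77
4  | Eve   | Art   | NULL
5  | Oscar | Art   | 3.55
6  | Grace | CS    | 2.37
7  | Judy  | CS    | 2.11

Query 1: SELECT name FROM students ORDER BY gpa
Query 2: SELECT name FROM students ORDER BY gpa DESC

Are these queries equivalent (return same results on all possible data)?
No, not equivalent

Query 1 returns: [('Eve',), ('Peggy',), ('Judy',), ('Grace',), ('Heidi',), ('Oscar',), ('Alice',)]
Query 2 returns: [('Alice',), ('Oscar',), ('Heidi',), ('Grace',), ('Judy',), ('Peggy',), ('Eve',)]

Reason: ASC vs DESC gives opposite ordering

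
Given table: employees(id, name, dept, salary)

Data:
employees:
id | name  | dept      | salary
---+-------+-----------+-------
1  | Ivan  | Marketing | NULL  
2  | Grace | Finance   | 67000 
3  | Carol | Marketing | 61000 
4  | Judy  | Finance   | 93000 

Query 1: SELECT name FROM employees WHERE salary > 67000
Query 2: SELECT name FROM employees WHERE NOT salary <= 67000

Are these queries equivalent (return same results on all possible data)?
Yes, equivalent

Both queries return: [('Judy',)]

Reason: Both filter salary > 67000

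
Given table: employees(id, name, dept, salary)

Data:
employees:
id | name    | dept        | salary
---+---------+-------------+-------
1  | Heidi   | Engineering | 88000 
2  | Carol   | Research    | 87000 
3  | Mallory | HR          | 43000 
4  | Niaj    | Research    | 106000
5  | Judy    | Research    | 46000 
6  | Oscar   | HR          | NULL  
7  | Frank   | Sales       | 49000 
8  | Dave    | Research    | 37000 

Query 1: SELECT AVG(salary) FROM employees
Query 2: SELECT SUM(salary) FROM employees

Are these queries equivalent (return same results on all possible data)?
No, not equivalent

Query 1 returns: [(65142.857142857145,)]
Query 2 returns: [(456000,)]

Reason: AVG vs SUM give different aggregate values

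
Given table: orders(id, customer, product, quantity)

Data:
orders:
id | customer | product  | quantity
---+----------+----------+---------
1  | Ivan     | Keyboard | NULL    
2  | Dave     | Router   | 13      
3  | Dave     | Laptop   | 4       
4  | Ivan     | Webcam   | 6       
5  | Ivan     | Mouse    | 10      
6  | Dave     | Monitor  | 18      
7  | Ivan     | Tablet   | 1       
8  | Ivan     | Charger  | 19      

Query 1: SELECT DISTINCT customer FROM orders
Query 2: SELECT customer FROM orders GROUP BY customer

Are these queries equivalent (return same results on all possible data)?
Yes, equivalent

Both queries return: [('Dave',), ('Ivan',)]

Reason: Both get unique customers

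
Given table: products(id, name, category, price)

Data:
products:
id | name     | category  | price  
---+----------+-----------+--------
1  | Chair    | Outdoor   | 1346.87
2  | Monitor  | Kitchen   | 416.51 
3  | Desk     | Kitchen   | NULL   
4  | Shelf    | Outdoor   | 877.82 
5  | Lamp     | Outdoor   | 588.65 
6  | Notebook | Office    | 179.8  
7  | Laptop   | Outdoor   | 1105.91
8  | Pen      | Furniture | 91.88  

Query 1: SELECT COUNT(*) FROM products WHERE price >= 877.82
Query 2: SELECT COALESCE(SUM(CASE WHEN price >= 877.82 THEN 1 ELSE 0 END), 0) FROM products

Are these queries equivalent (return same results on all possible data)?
Yes, equivalent

Both queries return: [(3,)]

Reason: COUNT with WHERE vs conditional SUM (COALESCE handles empty-table NULL)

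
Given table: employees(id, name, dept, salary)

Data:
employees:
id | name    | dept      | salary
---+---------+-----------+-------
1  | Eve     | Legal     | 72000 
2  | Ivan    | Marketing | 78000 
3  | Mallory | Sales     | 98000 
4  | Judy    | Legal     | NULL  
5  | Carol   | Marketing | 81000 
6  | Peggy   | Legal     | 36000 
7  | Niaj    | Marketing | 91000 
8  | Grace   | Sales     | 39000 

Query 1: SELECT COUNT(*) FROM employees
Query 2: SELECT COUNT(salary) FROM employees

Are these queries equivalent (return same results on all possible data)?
No, not equivalent

Query 1 returns: [(8,)]
Query 2 returns: [(7,)]

Reason: COUNT(*) includes NULLs, COUNT(column) excludes them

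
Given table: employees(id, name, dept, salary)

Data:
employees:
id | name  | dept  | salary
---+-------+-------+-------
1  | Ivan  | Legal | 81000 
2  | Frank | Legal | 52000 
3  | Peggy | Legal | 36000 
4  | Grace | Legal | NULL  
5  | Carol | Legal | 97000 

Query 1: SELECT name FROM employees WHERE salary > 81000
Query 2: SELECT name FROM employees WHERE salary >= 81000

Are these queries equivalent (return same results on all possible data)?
No, not equivalent

Query 1 returns: [('Carol',)]
Query 2 returns: [('Ivan',), ('Carol',)]

Reason: > vs >= gives different results when salary = 81000 exists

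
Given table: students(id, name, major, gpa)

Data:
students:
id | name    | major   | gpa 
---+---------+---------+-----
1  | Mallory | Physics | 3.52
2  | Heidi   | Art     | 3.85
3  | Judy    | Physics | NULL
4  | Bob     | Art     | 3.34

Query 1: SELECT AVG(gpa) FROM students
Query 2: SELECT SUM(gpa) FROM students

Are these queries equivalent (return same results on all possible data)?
No, not equivalent

Query 1 returns: [(3.5700000000000003,)]
Query 2 returns: [(10.71,)]

Reason: AVG vs SUM give different aggregate values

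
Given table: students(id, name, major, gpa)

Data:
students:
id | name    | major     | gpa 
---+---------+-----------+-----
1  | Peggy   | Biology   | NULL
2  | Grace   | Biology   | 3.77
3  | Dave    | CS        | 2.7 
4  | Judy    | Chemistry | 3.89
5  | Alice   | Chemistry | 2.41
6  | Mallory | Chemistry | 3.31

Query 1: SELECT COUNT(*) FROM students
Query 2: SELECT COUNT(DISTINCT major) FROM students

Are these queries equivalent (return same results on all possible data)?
No, not equivalent

Query 1 returns: [(6,)]
Query 2 returns: [(3,)]

Reason: COUNT(*) counts rows, COUNT(DISTINCT major) counts unique majors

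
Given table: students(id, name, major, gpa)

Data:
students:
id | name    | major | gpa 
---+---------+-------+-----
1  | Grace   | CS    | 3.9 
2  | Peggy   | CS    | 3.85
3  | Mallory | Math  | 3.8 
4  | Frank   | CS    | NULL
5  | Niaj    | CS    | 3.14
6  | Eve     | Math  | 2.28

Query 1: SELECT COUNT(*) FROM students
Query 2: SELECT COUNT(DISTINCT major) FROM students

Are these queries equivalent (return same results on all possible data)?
No, not equivalent

Query 1 returns: [(6,)]
Query 2 returns: [(2,)]

Reason: COUNT(*) counts rows, COUNT(DISTINCT major) counts unique majors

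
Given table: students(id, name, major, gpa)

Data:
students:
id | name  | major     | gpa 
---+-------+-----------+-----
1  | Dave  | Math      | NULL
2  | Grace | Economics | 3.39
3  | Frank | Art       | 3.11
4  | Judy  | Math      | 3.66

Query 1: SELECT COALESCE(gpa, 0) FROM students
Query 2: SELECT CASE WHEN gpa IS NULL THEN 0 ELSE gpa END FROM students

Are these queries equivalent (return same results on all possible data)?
Yes, equivalent

Both queries return: [(0,), (3.11,), (3.39,), (3.66,)]

Reason: COALESCE vs CASE for NULL handling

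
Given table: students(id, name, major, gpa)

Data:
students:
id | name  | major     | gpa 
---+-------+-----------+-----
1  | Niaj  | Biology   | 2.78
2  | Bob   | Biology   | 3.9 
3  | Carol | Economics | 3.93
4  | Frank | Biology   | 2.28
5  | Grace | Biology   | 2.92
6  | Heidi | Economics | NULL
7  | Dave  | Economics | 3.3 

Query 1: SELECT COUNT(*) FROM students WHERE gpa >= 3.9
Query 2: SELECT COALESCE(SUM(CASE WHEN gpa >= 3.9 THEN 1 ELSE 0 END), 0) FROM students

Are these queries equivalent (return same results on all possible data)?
Yes, equivalent

Both queries return: [(2,)]

Reason: COUNT with WHERE vs conditional SUM (COALESCE handles empty-table NULL)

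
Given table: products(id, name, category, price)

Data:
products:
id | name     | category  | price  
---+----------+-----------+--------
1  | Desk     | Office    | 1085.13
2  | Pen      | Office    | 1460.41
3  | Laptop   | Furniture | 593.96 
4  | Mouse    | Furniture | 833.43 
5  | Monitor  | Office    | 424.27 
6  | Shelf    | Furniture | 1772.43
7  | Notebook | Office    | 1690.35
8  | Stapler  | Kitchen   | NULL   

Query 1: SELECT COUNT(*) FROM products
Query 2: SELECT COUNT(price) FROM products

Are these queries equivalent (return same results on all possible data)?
No, not equivalent

Query 1 returns: [(8,)]
Query 2 returns: [(7,)]

Reason: COUNT(*) includes NULLs, COUNT(column) excludes them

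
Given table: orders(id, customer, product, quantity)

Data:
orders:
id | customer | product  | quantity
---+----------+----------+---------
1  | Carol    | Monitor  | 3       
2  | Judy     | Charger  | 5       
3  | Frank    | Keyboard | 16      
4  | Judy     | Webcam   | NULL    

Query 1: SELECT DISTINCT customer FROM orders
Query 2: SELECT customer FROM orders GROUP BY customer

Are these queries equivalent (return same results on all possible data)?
Yes, equivalent

Both queries return: [('Carol',), ('Frank',), ('Judy',)]

Reason: Both get unique customers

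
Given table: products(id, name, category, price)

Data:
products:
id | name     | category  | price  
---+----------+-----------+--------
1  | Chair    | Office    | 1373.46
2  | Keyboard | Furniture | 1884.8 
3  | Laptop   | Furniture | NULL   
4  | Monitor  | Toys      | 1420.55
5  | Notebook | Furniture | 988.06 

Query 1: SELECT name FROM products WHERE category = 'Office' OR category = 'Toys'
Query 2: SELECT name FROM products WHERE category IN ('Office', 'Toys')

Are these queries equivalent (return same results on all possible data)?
Yes, equivalent

Both queries return: [('Chair',), ('Monitor',)]

Reason: OR vs IN are equivalent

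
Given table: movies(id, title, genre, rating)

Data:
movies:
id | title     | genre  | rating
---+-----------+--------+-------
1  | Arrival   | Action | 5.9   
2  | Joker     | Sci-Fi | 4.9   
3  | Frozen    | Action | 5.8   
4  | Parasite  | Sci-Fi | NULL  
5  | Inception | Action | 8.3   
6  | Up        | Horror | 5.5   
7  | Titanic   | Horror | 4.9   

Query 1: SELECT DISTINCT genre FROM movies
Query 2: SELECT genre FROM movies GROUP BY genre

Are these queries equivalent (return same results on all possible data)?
Yes, equivalent

Both queries return: [('Action',), ('Horror',), ('Sci-Fi',)]

Reason: Both get unique genres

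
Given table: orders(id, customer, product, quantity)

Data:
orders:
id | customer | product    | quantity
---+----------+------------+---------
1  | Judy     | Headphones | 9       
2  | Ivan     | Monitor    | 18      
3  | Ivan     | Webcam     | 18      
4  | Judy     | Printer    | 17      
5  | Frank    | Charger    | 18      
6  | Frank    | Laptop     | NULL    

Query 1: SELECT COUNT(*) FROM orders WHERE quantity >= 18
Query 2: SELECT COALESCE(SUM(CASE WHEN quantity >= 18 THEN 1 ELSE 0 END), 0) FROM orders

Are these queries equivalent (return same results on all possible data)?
Yes, equivalent

Both queries return: [(3,)]

Reason: COUNT with WHERE vs conditional SUM (COALESCE handles empty-table NULL)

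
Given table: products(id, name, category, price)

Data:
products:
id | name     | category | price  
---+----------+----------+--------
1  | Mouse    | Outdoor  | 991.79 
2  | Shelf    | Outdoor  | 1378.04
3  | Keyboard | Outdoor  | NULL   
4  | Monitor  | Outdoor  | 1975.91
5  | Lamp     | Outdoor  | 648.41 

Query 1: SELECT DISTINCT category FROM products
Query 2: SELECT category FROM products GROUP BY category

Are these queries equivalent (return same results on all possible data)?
Yes, equivalent

Both queries return: [('Outdoor',)]

Reason: Both get unique categorys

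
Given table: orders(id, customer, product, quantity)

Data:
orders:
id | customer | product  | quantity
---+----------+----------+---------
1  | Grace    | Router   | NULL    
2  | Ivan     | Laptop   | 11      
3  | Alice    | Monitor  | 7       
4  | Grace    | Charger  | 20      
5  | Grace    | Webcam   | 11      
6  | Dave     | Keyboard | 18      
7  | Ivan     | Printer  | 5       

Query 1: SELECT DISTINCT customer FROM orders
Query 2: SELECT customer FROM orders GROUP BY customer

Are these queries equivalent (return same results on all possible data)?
Yes, equivalent

Both queries return: [('Alice',), ('Dave',), ('Grace',), ('Ivan',)]

Reason: Both get unique customers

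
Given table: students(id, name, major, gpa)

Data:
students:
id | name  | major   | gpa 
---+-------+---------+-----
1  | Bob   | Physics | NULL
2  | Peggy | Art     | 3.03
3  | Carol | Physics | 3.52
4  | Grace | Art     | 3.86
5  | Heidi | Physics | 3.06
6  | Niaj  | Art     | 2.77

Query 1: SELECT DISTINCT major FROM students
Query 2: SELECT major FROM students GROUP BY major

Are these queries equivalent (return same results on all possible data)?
Yes, equivalent

Both queries return: [('Art',), ('Physics',)]

Reason: Both get unique majors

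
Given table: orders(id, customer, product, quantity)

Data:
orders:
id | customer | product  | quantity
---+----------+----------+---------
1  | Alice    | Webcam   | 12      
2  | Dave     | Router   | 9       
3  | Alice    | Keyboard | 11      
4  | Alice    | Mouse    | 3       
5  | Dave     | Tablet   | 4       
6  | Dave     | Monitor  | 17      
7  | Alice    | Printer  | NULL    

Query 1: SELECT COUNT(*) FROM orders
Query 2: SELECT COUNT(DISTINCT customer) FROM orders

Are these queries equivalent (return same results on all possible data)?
No, not equivalent

Query 1 returns: [(7,)]
Query 2 returns: [(2,)]

Reason: COUNT(*) counts rows, COUNT(DISTINCT customer) counts unique customers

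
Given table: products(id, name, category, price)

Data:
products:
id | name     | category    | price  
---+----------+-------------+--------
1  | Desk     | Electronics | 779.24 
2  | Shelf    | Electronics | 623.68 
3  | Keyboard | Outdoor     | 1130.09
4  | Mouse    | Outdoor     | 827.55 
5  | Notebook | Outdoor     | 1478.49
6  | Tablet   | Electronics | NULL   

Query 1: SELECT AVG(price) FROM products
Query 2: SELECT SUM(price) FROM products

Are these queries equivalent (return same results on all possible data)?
No, not equivalent

Query 1 returns: [(967.8100000000001,)]
Query 2 returns: [(4839.05,)]

Reason: AVG vs SUM give different aggregate values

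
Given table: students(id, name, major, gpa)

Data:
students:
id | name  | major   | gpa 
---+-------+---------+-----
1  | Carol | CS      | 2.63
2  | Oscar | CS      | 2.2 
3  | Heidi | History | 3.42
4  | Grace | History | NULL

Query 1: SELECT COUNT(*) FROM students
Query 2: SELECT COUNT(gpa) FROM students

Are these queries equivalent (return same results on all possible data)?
No, not equivalent

Query 1 returns: [(4,)]
Query 2 returns: [(3,)]

Reason: COUNT(*) includes NULLs, COUNT(column) excludes them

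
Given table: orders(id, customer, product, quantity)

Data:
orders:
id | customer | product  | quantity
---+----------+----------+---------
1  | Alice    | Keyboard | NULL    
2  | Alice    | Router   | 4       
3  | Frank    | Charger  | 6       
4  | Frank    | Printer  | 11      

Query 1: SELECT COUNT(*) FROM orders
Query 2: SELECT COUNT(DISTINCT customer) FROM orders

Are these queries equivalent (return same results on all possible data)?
No, not equivalent

Query 1 returns: [(4,)]
Query 2 returns: [(2,)]

Reason: COUNT(*) counts rows, COUNT(DISTINCT customer) counts unique customers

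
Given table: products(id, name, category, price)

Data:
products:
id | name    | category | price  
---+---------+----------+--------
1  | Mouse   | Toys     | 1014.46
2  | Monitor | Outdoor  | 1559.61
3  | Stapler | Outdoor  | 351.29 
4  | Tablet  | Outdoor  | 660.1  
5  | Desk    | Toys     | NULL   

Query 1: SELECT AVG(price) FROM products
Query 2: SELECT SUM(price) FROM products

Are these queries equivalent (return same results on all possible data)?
No, not equivalent

Query 1 returns: [(896.365,)]
Query 2 returns: [(3585.46,)]

Reason: AVG vs SUM give different aggregate values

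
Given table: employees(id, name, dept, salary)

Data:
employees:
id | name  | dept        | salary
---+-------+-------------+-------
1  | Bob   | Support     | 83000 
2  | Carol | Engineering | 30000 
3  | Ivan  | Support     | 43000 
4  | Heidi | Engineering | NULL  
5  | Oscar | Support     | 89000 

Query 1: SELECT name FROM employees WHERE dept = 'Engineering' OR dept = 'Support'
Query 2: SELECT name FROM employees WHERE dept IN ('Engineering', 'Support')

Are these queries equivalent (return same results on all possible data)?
Yes, equivalent

Both queries return: [('Bob',), ('Carol',), ('Heidi',), ('Ivan',), ('Oscar',)]

Reason: OR vs IN are equivalent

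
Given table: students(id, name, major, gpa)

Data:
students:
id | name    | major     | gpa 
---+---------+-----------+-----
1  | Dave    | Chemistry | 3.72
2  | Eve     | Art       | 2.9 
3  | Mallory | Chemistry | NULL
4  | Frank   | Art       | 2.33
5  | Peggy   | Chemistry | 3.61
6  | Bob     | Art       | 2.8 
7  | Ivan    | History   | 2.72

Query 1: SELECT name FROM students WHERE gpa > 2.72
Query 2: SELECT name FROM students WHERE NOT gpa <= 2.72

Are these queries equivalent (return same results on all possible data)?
Yes, equivalent

Both queries return: [('Bob',), ('Dave',), ('Eve',), ('Peggy',)]

Reason: Both filter gpa > 2.72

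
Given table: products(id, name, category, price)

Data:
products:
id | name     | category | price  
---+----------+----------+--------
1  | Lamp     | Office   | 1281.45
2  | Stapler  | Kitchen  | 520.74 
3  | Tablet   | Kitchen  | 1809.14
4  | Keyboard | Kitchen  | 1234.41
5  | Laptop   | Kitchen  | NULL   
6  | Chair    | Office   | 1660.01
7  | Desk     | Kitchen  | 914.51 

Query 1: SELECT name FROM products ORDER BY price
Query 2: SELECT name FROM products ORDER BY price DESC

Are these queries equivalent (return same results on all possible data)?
No, not equivalent

Query 1 returns: [('Laptop',), ('Stapler',), ('Desk',), ('Keyboard',), ('Lamp',), ('Chair',), ('Tablet',)]
Query 2 returns: [('Tablet',), ('Chair',), ('Lamp',), ('Keyboard',), ('Desk',), ('Stapler',), ('Laptop',)]

Reason: ASC vs DESC gives opposite ordering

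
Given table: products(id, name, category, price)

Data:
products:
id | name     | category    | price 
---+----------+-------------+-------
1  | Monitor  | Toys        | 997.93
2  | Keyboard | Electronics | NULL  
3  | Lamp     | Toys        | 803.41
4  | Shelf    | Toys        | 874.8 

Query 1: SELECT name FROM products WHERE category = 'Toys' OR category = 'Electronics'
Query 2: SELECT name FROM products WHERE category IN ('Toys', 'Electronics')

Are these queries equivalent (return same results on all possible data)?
Yes, equivalent

Both queries return: [('Keyboard',), ('Lamp',), ('Monitor',), ('Shelf',)]

Reason: OR vs IN are equivalent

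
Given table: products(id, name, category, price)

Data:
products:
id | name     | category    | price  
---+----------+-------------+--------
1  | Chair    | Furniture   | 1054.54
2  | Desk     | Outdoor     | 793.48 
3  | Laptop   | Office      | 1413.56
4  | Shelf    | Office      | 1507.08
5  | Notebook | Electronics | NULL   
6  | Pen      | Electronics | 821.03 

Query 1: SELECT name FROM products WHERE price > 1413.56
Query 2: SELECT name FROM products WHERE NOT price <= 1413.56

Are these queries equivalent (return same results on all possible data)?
Yes, equivalent

Both queries return: [('Shelf',)]

Reason: Both filter price > 1413.56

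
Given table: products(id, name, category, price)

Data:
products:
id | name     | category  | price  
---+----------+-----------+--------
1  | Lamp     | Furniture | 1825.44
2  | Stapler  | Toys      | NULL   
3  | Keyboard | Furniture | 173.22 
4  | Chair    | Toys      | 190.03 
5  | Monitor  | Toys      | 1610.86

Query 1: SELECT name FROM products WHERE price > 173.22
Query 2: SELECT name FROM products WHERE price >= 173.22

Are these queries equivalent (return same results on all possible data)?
No, not equivalent

Query 1 returns: [('Lamp',), ('Chair',), ('Monitor',)]
Query 2 returns: [('Lamp',), ('Keyboard',), ('Chair',), ('Monitor',)]

Reason: > vs >= gives different results when price = 173.22 exists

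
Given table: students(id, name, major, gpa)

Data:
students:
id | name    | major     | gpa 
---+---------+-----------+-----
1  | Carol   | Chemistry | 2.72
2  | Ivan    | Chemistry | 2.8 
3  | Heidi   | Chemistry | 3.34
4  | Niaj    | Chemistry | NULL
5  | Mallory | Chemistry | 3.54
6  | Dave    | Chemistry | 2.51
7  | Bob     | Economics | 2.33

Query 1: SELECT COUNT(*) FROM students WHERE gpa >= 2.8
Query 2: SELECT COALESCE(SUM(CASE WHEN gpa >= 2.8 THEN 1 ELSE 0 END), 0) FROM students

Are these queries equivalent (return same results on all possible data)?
Yes, equivalent

Both queries return: [(3,)]

Reason: COUNT with WHERE vs conditional SUM (COALESCE handles empty-table NULL)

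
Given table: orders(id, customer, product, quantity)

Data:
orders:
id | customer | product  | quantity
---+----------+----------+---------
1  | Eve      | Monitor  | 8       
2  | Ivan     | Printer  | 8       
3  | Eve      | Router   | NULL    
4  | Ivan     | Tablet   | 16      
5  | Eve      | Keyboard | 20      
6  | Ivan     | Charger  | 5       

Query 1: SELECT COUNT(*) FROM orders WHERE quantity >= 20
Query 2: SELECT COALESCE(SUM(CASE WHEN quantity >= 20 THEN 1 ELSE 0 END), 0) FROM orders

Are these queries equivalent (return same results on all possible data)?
Yes, equivalent

Both queries return: [(1,)]

Reason: COUNT with WHERE vs conditional SUM (COALESCE handles empty-table NULL)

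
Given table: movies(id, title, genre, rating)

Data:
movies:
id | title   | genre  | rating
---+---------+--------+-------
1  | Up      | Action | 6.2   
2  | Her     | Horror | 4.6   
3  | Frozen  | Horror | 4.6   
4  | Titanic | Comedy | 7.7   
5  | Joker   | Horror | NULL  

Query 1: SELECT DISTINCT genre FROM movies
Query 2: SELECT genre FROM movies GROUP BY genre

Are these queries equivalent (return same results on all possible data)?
Yes, equivalent

Both queries return: [('Action',), ('Comedy',), ('Horror',)]

Reason: Both get unique genres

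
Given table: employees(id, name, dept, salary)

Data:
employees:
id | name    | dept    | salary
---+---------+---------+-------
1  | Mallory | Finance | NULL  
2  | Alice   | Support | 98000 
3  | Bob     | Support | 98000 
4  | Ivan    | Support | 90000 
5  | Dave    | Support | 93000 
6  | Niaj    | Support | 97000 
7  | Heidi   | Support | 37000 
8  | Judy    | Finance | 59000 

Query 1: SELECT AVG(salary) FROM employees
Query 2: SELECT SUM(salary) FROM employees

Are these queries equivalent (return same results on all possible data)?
No, not equivalent

Query 1 returns: [(81714.28571428571,)]
Query 2 returns: [(572000,)]

Reason: AVG vs SUM give different aggregate values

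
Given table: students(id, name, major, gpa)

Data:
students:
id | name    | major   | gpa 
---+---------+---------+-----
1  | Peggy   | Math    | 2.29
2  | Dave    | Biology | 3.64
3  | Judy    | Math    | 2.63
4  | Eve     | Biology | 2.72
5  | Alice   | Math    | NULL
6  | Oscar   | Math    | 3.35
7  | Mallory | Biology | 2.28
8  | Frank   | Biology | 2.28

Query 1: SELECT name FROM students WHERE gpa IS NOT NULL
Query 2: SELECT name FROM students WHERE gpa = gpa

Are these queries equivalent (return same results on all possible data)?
Yes, equivalent

Both queries return: [('Dave',), ('Eve',), ('Frank',), ('Judy',), ('Mallory',), ('Oscar',), ('Peggy',)]

Reason: IS NOT NULL vs self-equality (both exclude NULLs)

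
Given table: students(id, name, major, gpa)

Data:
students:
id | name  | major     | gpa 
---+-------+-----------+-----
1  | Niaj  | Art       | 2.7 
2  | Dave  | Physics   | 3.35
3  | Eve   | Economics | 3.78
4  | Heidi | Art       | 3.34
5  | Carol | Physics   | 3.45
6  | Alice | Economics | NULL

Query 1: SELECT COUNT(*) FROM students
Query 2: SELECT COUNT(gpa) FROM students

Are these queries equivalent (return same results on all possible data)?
No, not equivalent

Query 1 returns: [(6,)]
Query 2 returns: [(5,)]

Reason: COUNT(*) includes NULLs, COUNT(column) excludes them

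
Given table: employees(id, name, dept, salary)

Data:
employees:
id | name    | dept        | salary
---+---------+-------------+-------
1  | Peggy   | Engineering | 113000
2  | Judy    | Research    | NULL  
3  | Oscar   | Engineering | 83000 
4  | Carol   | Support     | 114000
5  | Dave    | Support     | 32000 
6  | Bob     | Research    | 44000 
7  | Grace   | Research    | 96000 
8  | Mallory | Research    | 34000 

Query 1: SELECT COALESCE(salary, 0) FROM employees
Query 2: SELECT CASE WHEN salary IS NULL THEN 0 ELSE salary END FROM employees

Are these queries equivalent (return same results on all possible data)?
Yes, equivalent

Both queries return: [(0,), (32000,), (34000,), (44000,), (83000,), (96000,), (113000,), (114000,)]

Reason: COALESCE vs CASE for NULL handling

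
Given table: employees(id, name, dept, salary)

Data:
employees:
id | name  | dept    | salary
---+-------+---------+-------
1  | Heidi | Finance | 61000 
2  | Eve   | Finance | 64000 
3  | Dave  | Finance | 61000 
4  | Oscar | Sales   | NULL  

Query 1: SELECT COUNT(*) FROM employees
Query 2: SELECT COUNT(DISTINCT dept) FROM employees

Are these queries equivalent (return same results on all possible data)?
No, not equivalent

Query 1 returns: [(4,)]
Query 2 returns: [(2,)]

Reason: COUNT(*) counts rows, COUNT(DISTINCT dept) counts unique depts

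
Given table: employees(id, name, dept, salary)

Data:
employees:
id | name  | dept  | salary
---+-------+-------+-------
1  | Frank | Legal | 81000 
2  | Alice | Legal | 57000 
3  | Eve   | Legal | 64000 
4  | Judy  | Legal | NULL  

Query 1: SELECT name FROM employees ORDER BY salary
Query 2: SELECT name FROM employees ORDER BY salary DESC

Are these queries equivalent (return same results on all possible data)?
No, not equivalent

Query 1 returns: [('Judy',), ('Alice',), ('Eve',), ('Frank',)]
Query 2 returns: [('Frank',), ('Eve',), ('Alice',), ('Judy',)]

Reason: ASC vs DESC gives opposite ordering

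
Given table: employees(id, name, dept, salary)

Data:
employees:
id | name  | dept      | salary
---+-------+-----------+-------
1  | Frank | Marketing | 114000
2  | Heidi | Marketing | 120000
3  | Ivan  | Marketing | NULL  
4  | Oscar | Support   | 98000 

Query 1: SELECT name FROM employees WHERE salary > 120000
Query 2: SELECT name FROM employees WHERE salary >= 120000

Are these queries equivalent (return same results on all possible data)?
No, not equivalent

Query 1 returns: []
Query 2 returns: [('Heidi',)]

Reason: > vs >= gives different results when salary = 120000 exists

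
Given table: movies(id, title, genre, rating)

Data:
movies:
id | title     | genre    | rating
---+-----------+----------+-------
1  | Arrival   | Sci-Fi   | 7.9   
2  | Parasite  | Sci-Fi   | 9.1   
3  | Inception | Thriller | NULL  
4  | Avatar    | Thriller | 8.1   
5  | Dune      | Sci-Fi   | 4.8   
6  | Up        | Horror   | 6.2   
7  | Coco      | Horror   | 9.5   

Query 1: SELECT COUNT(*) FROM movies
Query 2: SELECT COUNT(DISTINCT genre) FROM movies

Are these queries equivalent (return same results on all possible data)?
No, not equivalent

Query 1 returns: [(7,)]
Query 2 returns: [(3,)]

Reason: COUNT(*) counts rows, COUNT(DISTINCT genre) counts unique genres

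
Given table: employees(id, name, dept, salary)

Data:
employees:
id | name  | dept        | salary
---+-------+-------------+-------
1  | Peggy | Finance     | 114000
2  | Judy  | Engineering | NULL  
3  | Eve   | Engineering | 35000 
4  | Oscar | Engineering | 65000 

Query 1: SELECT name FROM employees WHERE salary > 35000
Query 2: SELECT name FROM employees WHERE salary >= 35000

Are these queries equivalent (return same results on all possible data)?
No, not equivalent

Query 1 returns: [('Peggy',), ('Oscar',)]
Query 2 returns: [('Peggy',), ('Eve',), ('Oscar',)]

Reason: > vs >= gives different results when salary = 35000 exists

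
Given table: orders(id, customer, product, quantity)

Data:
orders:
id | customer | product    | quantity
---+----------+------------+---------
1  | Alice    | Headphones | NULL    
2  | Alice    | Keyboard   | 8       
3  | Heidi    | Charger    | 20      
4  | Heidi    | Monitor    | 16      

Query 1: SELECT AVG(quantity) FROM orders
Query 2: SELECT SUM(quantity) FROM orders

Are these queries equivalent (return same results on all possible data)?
No, not equivalent

Query 1 returns: [(14.666666666666666,)]
Query 2 returns: [(44,)]

Reason: AVG vs SUM give different aggregate values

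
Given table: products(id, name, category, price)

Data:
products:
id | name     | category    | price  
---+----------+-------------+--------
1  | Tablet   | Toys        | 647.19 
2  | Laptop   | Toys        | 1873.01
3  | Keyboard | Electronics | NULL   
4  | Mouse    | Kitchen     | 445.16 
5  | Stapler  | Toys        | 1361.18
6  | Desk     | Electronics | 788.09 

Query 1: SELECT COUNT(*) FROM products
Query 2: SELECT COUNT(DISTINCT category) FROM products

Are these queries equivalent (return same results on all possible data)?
No, not equivalent

Query 1 returns: [(6,)]
Query 2 returns: [(3,)]

Reason: COUNT(*) counts rows, COUNT(DISTINCT category) counts unique categorys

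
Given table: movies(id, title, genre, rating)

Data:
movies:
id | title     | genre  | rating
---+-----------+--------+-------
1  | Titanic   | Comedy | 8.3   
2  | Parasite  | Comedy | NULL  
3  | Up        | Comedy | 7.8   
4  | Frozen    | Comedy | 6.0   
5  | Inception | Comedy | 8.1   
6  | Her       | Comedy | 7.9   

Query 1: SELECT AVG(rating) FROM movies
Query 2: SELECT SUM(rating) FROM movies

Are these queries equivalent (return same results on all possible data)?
No, not equivalent

Query 1 returns: [(7.62,)]
Query 2 returns: [(38.1,)]

Reason: AVG vs SUM give different aggregate values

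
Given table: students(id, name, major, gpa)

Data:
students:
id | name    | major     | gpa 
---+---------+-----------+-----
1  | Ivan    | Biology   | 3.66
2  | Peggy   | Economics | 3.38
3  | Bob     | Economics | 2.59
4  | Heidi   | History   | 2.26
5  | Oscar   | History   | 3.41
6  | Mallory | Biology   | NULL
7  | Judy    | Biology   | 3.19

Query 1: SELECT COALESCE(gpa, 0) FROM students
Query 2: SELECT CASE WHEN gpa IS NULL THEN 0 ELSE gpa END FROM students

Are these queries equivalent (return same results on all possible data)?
Yes, equivalent

Both queries return: [(0,), (2.26,), (2.59,), (3.19,), (3.38,), (3.41,), (3.66,)]

Reason: COALESCE vs CASE for NULL handling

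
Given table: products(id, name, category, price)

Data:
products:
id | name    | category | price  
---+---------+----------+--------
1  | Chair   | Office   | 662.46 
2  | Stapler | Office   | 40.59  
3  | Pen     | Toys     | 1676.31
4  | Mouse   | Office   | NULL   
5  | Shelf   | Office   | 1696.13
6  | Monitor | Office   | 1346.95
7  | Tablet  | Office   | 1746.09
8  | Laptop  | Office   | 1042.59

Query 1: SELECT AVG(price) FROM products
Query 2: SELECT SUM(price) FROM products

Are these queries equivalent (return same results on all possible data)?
No, not equivalent

Query 1 returns: [(1173.017142857143,)]
Query 2 returns: [(8211.12,)]

Reason: AVG vs SUM give different aggregate values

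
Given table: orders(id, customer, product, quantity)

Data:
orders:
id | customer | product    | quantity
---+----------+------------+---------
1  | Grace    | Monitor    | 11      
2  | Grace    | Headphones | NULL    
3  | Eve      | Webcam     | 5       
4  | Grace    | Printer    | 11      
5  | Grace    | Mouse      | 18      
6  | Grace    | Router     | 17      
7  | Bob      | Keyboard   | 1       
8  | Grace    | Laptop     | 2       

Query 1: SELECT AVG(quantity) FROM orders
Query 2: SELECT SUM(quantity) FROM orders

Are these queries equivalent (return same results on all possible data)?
No, not equivalent

Query 1 returns: [(9.285714285714286,)]
Query 2 returns: [(65,)]

Reason: AVG vs SUM give different aggregate values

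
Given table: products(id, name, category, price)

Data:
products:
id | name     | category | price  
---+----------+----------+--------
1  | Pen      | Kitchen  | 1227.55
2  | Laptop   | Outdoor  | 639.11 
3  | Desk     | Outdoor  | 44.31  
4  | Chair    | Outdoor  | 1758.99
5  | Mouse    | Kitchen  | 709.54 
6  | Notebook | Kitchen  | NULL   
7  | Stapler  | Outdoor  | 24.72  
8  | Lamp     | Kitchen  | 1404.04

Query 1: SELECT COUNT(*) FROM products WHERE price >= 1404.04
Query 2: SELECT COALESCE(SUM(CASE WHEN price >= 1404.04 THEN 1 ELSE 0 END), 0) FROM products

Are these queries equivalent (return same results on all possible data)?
Yes, equivalent

Both queries return: [(2,)]

Reason: COUNT with WHERE vs conditional SUM (COALESCE handles empty-table NULL)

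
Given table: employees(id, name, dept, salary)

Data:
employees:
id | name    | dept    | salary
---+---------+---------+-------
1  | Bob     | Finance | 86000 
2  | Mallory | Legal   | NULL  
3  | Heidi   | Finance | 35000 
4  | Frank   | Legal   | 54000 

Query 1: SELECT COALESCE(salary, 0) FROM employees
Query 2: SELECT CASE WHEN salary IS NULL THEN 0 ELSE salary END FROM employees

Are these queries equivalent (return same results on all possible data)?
Yes, equivalent

Both queries return: [(0,), (35000,), (54000,), (86000,)]

Reason: COALESCE vs CASE for NULL handling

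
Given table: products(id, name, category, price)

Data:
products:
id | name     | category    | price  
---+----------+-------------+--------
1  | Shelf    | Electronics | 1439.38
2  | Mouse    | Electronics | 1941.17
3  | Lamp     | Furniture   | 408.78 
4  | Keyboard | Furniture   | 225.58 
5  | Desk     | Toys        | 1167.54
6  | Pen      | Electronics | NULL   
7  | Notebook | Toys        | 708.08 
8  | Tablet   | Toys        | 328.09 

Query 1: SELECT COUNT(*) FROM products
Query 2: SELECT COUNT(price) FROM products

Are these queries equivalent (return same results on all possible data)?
No, not equivalent

Query 1 returns: [(8,)]
Query 2 returns: [(7,)]

Reason: COUNT(*) includes NULLs, COUNT(column) excludes them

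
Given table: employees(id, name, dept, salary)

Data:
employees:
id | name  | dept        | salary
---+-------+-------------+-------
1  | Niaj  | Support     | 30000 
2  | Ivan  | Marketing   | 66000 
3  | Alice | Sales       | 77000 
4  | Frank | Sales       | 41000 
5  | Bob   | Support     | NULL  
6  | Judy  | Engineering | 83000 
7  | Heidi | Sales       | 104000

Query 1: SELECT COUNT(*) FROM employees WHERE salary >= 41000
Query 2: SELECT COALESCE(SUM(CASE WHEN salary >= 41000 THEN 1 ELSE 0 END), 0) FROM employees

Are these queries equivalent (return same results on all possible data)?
Yes, equivalent

Both queries return: [(5,)]

Reason: COUNT with WHERE vs conditional SUM (COALESCE handles empty-table NULL)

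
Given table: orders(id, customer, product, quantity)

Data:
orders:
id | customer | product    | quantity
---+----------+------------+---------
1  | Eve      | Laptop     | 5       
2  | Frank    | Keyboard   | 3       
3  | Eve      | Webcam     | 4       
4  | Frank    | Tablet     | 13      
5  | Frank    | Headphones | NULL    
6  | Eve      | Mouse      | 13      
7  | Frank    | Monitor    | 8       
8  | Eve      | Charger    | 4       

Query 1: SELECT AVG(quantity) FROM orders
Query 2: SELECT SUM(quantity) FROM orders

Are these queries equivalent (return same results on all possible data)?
No, not equivalent

Query 1 returns: [(7.142857142857143,)]
Query 2 returns: [(50,)]

Reason: AVG vs SUM give different aggregate values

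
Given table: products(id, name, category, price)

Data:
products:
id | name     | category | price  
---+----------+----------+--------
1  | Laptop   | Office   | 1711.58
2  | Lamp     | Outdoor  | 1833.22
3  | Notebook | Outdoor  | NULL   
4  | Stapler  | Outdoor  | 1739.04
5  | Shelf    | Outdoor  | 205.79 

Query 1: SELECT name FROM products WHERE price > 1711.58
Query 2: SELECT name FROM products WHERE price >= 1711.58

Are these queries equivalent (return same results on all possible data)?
No, not equivalent

Query 1 returns: [('Lamp',), ('Stapler',)]
Query 2 returns: [('Laptop',), ('Lamp',), ('Stapler',)]

Reason: > vs >= gives different results when price = 1711.58 exists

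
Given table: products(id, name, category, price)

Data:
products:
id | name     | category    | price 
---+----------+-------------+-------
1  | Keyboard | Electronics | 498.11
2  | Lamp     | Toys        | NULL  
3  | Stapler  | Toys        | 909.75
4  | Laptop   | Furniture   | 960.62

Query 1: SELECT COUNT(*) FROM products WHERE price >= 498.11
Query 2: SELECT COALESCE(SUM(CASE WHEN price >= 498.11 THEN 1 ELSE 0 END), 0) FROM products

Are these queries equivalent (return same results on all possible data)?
Yes, equivalent

Both queries return: [(3,)]

Reason: COUNT with WHERE vs conditional SUM (COALESCE handles empty-table NULL)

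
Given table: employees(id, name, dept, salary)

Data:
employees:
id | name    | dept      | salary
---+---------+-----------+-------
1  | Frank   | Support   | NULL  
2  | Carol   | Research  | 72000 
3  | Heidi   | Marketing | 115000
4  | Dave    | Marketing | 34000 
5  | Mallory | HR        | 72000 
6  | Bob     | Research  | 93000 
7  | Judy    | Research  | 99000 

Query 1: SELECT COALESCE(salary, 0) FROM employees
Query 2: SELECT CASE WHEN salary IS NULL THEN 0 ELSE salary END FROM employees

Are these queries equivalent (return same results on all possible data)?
Yes, equivalent

Both queries return: [(0,), (34000,), (72000,), (72000,), (93000,), (99000,), (115000,)]

Reason: COALESCE vs CASE for NULL handling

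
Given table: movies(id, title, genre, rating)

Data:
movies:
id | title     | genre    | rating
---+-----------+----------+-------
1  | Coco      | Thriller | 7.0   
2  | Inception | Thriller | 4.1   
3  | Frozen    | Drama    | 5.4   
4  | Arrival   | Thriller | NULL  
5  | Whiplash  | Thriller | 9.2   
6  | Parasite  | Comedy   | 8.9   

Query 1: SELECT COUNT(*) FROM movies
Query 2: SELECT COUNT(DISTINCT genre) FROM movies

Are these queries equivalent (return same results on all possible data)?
No, not equivalent

Query 1 returns: [(6,)]
Query 2 returns: [(3,)]

Reason: COUNT(*) counts rows, COUNT(DISTINCT genre) counts unique genres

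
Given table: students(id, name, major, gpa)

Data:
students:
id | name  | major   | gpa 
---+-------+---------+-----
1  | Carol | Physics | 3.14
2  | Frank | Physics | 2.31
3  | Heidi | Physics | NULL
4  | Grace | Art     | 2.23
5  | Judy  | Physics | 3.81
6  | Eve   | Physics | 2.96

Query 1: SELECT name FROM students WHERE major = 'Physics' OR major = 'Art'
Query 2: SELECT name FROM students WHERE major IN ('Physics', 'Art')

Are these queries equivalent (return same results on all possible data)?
Yes, equivalent

Both queries return: [('Carol',), ('Eve',), ('Frank',), ('Grace',), ('Heidi',), ('Judy',)]

Reason: OR vs IN are equivalent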